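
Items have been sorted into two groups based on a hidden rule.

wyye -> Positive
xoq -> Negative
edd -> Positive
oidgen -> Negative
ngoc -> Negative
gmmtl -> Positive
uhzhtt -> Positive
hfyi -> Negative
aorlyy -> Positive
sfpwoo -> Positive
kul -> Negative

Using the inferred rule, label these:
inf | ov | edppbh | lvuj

Negative, Negative, Positive, Negative

A rule that fits every label: has a double letter — true of each 'Positive' example, false of each 'Negative' one.
Negative: inf, since no doubled letter. Negative: ov, since no doubled letter. Positive: edppbh, since 'pp' doubled. Negative: lvuj, since no doubled letter.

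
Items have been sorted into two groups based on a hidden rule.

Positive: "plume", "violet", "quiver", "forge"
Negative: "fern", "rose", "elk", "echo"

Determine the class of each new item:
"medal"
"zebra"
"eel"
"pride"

Positive, Positive, Negative, Positive

The pattern is that an item is 'Positive' exactly when: length ≥ 5.
"medal" — length 5, hence Positive.
"zebra" — length 5, hence Positive.
"eel" — length 3, hence Negative.
"pride" — length 5, hence Positive.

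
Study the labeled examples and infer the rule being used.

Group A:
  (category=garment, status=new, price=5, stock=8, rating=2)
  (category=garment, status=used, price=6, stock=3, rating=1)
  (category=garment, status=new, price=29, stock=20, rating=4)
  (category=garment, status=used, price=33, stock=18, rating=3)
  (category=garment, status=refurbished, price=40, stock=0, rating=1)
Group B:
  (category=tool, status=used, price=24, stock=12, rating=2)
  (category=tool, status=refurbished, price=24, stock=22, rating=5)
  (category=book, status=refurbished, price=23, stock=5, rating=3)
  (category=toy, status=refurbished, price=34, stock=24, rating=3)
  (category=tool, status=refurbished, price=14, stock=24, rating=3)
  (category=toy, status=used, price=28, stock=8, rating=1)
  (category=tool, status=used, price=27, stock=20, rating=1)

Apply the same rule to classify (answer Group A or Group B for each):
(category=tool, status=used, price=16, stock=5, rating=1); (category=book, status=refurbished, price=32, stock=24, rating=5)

Group B, Group B

Comparing the two groups points to one rule — category is garment.
Group B: (category=tool, status=used, price=16, stock=5, rating=1), since category is tool.
Group B: (category=book, status=refurbished, price=32, stock=24, rating=5), since category is book.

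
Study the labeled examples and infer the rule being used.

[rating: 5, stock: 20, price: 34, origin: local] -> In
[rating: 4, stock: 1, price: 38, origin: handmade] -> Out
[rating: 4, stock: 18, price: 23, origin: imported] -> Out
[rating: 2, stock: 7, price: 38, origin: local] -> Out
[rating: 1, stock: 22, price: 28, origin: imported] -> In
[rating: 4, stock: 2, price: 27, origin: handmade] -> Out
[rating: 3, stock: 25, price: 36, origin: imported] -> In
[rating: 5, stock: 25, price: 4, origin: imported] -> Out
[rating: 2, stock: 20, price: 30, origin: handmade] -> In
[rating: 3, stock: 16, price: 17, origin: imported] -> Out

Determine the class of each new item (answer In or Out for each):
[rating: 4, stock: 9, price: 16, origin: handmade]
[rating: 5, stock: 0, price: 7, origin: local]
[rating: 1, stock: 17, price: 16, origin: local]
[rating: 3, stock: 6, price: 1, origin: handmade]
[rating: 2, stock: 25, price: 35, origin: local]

Out, Out, Out, Out, In

'In' ⟺ price ≥ 17 AND stock ≥ 20.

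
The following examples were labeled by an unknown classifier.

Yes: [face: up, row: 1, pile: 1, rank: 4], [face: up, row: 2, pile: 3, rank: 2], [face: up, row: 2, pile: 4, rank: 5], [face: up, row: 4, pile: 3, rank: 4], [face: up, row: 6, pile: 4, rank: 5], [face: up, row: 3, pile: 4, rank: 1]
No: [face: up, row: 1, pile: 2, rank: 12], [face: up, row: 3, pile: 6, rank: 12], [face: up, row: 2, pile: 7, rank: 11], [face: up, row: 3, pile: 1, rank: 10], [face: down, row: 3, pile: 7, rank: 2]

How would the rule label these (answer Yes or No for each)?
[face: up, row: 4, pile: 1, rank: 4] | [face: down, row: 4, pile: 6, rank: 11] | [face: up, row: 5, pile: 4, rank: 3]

Yes, No, Yes

The distinguishing property — face is up AND rank ≤ 5 — holds for all the 'Yes' cases and none of the 'No' cases.
[face: up, row: 4, pile: 1, rank: 4]: face is up, rank = 4 — fits, so Yes.
[face: down, row: 4, pile: 6, rank: 11]: face is down, rank = 11 — does not pass, so No.
[face: up, row: 5, pile: 4, rank: 3]: face is up, rank = 3 — fits, so Yes.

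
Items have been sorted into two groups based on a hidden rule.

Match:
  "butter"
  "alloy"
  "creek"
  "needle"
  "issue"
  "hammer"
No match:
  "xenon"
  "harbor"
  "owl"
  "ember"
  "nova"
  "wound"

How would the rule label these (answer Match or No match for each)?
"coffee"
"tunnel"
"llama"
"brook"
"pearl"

Every 'Match' example satisfies: has a double letter. None of the 'No match' examples do.
"coffee" — 'ff' doubled, hence Match. "tunnel" — 'nn' doubled, hence Match. "llama" — 'll' doubled, hence Match. "brook" — 'oo' doubled, hence Match. "pearl" — no doubled letter, hence No match.

Match, Match, Match, Match, No match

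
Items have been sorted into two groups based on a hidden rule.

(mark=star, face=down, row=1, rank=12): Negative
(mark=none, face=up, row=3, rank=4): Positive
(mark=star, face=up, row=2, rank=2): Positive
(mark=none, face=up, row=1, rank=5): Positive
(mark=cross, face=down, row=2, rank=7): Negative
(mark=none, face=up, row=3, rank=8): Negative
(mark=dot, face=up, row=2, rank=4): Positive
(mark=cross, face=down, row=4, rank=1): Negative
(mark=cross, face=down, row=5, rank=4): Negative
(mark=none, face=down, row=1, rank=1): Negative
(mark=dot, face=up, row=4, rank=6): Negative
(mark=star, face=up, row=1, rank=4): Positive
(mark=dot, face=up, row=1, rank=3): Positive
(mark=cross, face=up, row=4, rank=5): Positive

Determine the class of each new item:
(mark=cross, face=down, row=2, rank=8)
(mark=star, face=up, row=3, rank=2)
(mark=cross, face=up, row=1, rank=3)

One predicate separates the groups cleanly: face is up AND rank ≤ 5.
(mark=cross, face=down, row=2, rank=8): face is down, rank = 8, fails the rule → Negative.
(mark=star, face=up, row=3, rank=2): face is up, rank = 2, passes → Positive.
(mark=cross, face=up, row=1, rank=3): face is up, rank = 3, passes → Positive.

Negative, Positive, Positive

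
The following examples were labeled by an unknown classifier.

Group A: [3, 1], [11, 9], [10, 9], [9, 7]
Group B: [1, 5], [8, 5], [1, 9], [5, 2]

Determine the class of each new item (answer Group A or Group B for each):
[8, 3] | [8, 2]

Every 'Group A' example satisfies: |first − second| ≤ 2. None of the 'Group B' examples do.
[8, 3] — |8−3| = 5, hence Group B. [8, 2] — |8−2| = 6, hence Group B.

Group B, Group B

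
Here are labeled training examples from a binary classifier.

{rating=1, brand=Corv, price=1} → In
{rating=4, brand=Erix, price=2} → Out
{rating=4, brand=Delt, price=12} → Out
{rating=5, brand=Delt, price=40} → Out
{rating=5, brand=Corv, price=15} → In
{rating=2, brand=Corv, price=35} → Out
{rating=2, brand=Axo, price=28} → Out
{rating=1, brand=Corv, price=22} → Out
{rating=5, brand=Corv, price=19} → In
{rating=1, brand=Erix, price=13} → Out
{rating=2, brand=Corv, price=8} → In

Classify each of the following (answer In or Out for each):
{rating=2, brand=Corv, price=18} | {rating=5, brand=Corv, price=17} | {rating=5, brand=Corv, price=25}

In, In, Out

The pattern is that an item is 'In' exactly when: brand is Corv AND price ≤ 19.
{rating=2, brand=Corv, price=18} → brand is Corv, price = 18 → In.
{rating=5, brand=Corv, price=17} → brand is Corv, price = 17 → In.
{rating=5, brand=Corv, price=25} → brand is Corv, price = 25 → Out.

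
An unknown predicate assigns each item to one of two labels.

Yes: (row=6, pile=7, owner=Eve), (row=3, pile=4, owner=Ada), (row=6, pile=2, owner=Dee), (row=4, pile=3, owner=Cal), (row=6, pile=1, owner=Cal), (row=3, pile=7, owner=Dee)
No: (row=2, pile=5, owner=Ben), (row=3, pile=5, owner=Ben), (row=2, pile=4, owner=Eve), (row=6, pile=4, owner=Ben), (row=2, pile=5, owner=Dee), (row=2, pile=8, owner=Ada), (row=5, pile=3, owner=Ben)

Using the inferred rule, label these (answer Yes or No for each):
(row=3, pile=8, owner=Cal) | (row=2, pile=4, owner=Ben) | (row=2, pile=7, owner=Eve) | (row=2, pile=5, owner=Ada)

The classifier is using: owner is not Ben AND row ≥ 3.
(row=3, pile=8, owner=Cal): Yes (owner is Cal, row = 3).
(row=2, pile=4, owner=Ben): No (owner is Ben, row = 2).
(row=2, pile=7, owner=Eve): No (owner is Eve, row = 2).
(row=2, pile=5, owner=Ada): No (owner is Ada, row = 2).

Yes, No, No, No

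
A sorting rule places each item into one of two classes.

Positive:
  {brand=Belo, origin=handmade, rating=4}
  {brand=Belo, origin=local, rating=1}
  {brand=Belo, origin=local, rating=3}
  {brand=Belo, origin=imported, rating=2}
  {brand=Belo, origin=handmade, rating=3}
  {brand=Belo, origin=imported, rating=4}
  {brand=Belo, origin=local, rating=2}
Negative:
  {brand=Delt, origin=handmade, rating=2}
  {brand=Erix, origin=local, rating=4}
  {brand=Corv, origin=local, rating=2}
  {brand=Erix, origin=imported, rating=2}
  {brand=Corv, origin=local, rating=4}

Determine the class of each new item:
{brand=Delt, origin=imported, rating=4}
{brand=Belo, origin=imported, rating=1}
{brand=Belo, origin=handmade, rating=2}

Rule: brand is Belo. This holds for each 'Positive' example and fails for each 'Negative' one.

Negative, Positive, Positive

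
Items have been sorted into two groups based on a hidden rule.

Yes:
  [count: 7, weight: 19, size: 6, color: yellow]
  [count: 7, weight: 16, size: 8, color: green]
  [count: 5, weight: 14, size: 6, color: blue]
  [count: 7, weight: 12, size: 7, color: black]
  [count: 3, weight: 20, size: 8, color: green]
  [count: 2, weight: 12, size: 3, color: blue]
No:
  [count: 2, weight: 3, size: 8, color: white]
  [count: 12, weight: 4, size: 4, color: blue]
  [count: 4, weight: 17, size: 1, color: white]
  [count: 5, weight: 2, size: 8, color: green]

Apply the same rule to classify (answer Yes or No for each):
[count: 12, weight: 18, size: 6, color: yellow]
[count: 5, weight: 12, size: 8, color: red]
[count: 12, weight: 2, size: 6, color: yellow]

The pattern is that an item is 'Yes' exactly when: weight ≥ 12 AND size ≥ 3.
[count: 12, weight: 18, size: 6, color: yellow] — weight = 18, size = 6, hence Yes.
[count: 5, weight: 12, size: 8, color: red] — weight = 12, size = 8, hence Yes.
[count: 12, weight: 2, size: 6, color: yellow] — weight = 2, size = 6, hence No.

Yes, Yes, No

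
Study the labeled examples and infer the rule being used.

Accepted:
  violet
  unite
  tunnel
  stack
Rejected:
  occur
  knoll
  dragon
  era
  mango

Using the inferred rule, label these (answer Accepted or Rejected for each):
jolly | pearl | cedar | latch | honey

The rule appears to be: contains 't'.
jolly: Rejected (no 't').
pearl: Rejected (no 't').
cedar: Rejected (no 't').
latch: Accepted (has 't').
honey: Rejected (no 't').

Rejected, Rejected, Rejected, Accepted, Rejected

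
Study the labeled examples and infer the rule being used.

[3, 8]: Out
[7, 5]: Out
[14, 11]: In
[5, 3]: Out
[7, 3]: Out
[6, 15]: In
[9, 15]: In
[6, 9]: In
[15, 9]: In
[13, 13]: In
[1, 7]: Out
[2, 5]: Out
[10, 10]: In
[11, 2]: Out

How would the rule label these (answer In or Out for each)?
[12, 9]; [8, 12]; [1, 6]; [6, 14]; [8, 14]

In, In, Out, In, In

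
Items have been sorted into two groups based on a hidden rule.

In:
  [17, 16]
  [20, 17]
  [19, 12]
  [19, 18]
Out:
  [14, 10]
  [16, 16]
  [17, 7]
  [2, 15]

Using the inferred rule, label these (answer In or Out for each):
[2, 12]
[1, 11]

Out, Out

A rule that fits every label: first > second AND sum is odd — true of each 'In' example, false of each 'Out' one.
Out: [2, 12], since 2 < 12, 2+12 = 14.
Out: [1, 11], since 1 < 11, 1+11 = 12.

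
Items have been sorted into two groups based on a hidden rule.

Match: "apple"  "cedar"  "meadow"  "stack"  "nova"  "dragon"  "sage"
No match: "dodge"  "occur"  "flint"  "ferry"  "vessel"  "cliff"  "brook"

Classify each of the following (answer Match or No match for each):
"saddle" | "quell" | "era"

Match, No match, Match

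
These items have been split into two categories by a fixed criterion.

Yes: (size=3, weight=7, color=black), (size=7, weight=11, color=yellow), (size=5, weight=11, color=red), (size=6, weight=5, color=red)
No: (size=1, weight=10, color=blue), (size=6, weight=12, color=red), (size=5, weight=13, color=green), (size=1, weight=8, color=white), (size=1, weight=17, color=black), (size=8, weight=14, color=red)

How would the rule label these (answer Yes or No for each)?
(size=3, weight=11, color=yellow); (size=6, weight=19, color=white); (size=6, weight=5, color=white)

The simplest hypothesis consistent with all the labels is: size ≥ 3 AND weight ≤ 11.
(size=3, weight=11, color=yellow) → size = 3, weight = 11 → Yes. (size=6, weight=19, color=white) → size = 6, weight = 19 → No. (size=6, weight=5, color=white) → size = 6, weight = 5 → Yes.

Yes, No, Yes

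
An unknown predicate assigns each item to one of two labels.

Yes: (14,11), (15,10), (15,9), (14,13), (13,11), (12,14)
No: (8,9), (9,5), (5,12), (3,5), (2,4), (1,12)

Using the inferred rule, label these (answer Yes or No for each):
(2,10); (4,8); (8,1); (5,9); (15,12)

No, No, No, No, Yes

The pattern is that an item is 'Yes' exactly when: sum ≥ 24.
(2,10) → 2+10 = 12 → No. (4,8) → 4+8 = 12 → No. (8,1) → 8+1 = 9 → No. (5,9) → 5+9 = 14 → No. (15,12) → 15+12 = 27 → Yes.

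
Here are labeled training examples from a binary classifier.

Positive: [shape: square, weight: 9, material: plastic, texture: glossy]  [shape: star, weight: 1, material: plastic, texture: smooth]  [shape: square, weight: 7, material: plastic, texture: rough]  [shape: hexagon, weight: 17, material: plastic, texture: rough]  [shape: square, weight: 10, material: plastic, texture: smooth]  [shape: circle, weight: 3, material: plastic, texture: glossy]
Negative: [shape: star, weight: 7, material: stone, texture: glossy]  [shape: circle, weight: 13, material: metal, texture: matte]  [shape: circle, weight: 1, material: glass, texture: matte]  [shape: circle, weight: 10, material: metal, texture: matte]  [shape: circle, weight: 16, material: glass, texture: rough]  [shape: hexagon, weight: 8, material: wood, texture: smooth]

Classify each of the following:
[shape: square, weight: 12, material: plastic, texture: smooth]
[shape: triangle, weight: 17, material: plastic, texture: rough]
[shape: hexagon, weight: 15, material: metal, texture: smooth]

Positive, Positive, Negative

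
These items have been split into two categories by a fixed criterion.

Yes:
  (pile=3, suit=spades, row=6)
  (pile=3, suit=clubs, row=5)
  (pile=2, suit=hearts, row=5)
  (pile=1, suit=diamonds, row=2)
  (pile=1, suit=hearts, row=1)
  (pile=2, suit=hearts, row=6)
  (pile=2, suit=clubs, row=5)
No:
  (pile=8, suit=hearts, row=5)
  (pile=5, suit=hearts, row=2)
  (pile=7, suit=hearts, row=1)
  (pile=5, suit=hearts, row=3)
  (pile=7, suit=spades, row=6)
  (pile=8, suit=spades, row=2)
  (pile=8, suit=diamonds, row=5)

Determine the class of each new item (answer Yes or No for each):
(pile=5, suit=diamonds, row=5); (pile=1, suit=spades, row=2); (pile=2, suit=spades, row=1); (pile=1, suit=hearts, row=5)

The pattern is that an item is 'Yes' exactly when: pile ≤ 3.
(pile=5, suit=diamonds, row=5): pile = 5, does not pass → No.
(pile=1, suit=spades, row=2): pile = 1, qualifies → Yes.
(pile=2, suit=spades, row=1): pile = 2, qualifies → Yes.
(pile=1, suit=hearts, row=5): pile = 1, qualifies → Yes.

No, Yes, Yes, Yes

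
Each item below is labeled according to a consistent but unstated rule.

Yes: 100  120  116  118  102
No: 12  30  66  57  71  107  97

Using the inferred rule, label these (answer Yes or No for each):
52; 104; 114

Rule: even AND at least 71. This holds for each 'Yes' example and fails for each 'No' one.

No, Yes, Yes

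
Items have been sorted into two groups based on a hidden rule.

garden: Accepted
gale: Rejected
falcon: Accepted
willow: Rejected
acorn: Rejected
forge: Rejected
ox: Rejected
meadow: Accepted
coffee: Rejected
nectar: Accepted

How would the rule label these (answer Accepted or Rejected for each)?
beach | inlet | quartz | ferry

One predicate separates the groups cleanly: length 6 AND contains 'a'.
Rejected: beach, since length 5, has 'a'. Rejected: inlet, since length 5, no 'a'. Accepted: quartz, since length 6, has 'a'. Rejected: ferry, since length 5, no 'a'.

Rejected, Rejected, Accepted, Rejected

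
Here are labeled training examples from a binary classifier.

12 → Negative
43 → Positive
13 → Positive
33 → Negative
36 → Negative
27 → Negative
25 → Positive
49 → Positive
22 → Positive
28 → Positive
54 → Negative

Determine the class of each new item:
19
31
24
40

Positive, Positive, Negative, Positive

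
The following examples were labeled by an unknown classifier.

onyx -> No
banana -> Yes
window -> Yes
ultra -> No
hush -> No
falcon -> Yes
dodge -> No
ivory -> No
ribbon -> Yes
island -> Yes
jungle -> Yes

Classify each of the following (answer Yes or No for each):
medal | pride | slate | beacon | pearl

No, No, No, Yes, No

The common property of the 'Yes' items is: length 6. No 'No' item has it.
medal — length 5, hence No. pride — length 5, hence No. slate — length 5, hence No. beacon — length 6, hence Yes. pearl — length 5, hence No.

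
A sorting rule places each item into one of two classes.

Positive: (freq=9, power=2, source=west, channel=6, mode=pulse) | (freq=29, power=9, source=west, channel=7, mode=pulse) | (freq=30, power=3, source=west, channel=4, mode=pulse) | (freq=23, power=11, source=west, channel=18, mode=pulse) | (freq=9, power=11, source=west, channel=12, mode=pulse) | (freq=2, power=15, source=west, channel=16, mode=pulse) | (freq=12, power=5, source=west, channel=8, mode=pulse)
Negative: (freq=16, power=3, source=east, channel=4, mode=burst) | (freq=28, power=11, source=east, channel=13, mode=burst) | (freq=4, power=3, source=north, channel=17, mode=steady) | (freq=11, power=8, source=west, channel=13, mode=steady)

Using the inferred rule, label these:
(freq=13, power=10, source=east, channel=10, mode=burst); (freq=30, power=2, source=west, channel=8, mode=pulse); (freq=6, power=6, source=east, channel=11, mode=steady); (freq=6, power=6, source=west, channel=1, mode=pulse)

Negative, Positive, Negative, Positive

'Positive' ⟺ mode is pulse.
(freq=13, power=10, source=east, channel=10, mode=burst) — mode is burst, hence Negative.
(freq=30, power=2, source=west, channel=8, mode=pulse) — mode is pulse, hence Positive.
(freq=6, power=6, source=east, channel=11, mode=steady) — mode is steady, hence Negative.
(freq=6, power=6, source=west, channel=1, mode=pulse) — mode is pulse, hence Positive.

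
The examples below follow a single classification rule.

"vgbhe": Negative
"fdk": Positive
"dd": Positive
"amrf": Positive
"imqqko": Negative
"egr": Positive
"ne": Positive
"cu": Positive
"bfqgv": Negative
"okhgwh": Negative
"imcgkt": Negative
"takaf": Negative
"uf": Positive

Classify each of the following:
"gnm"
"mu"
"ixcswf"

'Positive' ⟺ length ≤ 4.
Positive: "gnm", since length 3.
Positive: "mu", since length 2.
Negative: "ixcswf", since length 6.

Positive, Positive, Negative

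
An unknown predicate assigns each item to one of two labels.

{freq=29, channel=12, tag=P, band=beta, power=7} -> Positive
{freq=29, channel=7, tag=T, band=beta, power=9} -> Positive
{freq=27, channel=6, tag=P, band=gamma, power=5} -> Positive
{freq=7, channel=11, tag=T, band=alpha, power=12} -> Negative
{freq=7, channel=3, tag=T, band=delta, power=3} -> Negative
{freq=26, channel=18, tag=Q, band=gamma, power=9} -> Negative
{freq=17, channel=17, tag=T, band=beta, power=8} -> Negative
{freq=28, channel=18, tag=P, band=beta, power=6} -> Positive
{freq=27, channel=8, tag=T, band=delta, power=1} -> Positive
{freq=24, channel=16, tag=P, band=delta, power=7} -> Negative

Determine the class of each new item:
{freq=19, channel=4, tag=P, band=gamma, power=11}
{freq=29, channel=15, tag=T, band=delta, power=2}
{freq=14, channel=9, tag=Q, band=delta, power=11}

Negative, Positive, Negative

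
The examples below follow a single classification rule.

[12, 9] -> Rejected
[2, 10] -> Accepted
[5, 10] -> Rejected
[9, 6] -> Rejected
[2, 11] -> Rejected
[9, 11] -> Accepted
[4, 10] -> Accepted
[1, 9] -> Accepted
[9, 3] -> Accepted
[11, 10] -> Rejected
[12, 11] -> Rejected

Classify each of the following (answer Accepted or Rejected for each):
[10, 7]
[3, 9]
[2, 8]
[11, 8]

All 'Accepted' examples share one property — sum is even — and every 'Rejected' example lacks it.
[10, 7]: 10+7 = 17, does not pass → Rejected.
[3, 9]: 3+9 = 12, checks out → Accepted.
[2, 8]: 2+8 = 10, checks out → Accepted.
[11, 8]: 11+8 = 19, does not pass → Rejected.

Rejected, Accepted, Accepted, Rejected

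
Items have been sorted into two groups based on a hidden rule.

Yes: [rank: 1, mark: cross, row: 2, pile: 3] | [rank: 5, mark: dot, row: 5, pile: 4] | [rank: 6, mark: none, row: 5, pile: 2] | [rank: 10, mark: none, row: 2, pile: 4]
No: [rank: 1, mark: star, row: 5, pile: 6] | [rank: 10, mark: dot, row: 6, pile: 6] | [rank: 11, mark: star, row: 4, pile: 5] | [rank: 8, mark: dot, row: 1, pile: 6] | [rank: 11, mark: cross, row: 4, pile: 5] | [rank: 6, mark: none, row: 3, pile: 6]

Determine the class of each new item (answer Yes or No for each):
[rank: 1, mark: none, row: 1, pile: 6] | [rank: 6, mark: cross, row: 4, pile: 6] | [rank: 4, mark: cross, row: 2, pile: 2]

No, No, Yes

The simplest hypothesis consistent with all the labels is: pile ≤ 4.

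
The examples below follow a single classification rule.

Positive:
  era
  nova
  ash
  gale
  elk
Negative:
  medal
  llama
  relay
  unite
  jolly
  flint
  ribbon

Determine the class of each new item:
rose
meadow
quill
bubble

The common property of the 'Positive' items is: length ≤ 4. No 'Negative' item has it.

Positive, Negative, Negative, Negative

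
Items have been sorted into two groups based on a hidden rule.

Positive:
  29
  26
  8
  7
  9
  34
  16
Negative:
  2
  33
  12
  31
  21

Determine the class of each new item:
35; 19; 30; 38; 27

Rule: digit sum ≥ 7. This holds for each 'Positive' example and fails for each 'Negative' one.

Positive, Positive, Negative, Positive, Positive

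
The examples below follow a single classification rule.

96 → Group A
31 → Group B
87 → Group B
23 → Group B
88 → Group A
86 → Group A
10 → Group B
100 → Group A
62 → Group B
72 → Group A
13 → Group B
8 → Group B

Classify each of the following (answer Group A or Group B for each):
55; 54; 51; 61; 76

Group B, Group B, Group B, Group B, Group A

A rule that fits every label: even AND at least 72 — true of each 'Group A' example, false of each 'Group B' one.
55 — 55 is odd, 55 < 72, hence Group B. 54 — 54 is even, 54 < 72, hence Group B. 51 — 51 is odd, 51 < 72, hence Group B. 61 — 61 is odd, 61 < 72, hence Group B. 76 — 76 is even, 76 ≥ 72, hence Group A.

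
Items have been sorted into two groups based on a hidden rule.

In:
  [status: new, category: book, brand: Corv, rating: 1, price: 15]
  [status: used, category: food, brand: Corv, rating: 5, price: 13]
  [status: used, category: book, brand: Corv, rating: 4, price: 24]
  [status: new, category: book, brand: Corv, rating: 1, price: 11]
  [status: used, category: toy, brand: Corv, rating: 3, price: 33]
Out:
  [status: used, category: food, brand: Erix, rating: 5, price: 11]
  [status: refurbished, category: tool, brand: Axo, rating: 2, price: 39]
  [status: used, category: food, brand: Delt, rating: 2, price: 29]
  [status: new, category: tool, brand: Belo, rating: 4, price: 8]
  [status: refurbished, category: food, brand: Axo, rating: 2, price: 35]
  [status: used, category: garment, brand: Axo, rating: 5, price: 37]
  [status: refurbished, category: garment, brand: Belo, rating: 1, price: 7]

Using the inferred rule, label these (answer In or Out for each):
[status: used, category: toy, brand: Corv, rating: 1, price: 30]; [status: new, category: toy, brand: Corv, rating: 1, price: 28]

All 'In' examples share one property — brand is Corv — and every 'Out' example lacks it.
[status: used, category: toy, brand: Corv, rating: 1, price: 30]: brand is Corv, satisfies this → In.
[status: new, category: toy, brand: Corv, rating: 1, price: 28]: brand is Corv, satisfies this → In.

In, In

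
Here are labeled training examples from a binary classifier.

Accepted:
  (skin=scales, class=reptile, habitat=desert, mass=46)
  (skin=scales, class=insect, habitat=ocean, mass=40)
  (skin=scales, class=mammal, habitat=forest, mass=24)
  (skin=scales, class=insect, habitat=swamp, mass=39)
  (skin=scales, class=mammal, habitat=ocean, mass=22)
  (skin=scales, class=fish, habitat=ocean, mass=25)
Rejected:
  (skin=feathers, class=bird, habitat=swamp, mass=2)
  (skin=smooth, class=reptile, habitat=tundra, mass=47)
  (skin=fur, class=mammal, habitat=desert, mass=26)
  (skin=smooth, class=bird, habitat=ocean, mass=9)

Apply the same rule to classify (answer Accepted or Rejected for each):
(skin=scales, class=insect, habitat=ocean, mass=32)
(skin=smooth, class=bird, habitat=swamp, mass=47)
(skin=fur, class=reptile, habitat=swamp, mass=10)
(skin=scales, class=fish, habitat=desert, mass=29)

Accepted, Rejected, Rejected, Accepted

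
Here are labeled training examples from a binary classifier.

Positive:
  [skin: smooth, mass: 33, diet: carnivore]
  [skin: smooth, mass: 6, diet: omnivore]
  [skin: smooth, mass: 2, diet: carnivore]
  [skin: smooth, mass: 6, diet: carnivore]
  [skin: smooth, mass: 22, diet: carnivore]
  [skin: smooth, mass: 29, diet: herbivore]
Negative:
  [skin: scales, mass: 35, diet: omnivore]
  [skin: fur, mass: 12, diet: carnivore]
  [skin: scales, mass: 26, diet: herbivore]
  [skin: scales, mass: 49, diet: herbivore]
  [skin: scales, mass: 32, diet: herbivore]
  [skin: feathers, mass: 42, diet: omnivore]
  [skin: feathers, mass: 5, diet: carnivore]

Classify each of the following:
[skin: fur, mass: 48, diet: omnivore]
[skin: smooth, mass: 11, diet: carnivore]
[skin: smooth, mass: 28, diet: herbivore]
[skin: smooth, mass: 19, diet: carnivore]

All 'Positive' examples share one property — skin is smooth — and every 'Negative' example lacks it.

Negative, Positive, Positive, Positive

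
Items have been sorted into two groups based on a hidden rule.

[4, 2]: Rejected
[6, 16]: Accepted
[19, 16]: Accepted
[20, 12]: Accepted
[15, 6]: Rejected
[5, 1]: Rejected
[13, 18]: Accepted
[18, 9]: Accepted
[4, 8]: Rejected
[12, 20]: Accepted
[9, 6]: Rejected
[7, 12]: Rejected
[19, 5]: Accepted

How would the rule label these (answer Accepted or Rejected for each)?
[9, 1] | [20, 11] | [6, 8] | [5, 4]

Rejected, Accepted, Rejected, Rejected

The common property of the 'Accepted' items is: sum ≥ 22. No 'Rejected' item has it.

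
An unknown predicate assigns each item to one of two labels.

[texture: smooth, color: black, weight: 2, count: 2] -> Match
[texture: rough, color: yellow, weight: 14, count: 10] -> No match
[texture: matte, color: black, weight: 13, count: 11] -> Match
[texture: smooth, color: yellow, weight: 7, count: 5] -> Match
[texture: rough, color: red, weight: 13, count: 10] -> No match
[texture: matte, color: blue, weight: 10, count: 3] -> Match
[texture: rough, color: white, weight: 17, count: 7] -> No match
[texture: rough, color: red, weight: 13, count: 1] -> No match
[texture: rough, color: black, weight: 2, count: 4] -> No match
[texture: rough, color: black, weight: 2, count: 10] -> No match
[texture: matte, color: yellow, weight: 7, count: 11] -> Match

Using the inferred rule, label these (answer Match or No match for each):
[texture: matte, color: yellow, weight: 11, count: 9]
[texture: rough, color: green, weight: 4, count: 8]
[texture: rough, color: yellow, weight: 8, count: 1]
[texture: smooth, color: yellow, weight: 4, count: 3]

The classifier is using: texture is not rough.
[texture: matte, color: yellow, weight: 11, count: 9] — texture is matte, hence Match. [texture: rough, color: green, weight: 4, count: 8] — texture is rough, hence No match. [texture: rough, color: yellow, weight: 8, count: 1] — texture is rough, hence No match. [texture: smooth, color: yellow, weight: 4, count: 3] — texture is smooth, hence Match.

Match, No match, No match, Match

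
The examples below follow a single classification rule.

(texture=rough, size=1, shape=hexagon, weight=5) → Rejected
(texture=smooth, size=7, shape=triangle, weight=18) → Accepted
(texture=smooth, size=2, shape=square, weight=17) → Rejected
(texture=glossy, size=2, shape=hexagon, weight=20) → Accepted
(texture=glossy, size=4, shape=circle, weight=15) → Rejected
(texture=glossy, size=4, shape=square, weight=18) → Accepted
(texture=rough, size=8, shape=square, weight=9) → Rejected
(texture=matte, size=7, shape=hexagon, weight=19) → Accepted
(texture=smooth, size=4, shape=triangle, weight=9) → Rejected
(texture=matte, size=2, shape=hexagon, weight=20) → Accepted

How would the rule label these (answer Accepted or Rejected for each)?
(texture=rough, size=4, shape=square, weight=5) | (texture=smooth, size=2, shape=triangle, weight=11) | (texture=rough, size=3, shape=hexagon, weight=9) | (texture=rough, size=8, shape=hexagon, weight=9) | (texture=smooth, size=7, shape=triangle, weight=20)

Rejected, Rejected, Rejected, Rejected, Accepted

Rule: weight ≥ 18. This holds for each 'Accepted' example and fails for each 'Rejected' one.
(texture=rough, size=4, shape=square, weight=5): Rejected (weight = 5). (texture=smooth, size=2, shape=triangle, weight=11): Rejected (weight = 11). (texture=rough, size=3, shape=hexagon, weight=9): Rejected (weight = 9). (texture=rough, size=8, shape=hexagon, weight=9): Rejected (weight = 9). (texture=smooth, size=7, shape=triangle, weight=20): Accepted (weight = 20).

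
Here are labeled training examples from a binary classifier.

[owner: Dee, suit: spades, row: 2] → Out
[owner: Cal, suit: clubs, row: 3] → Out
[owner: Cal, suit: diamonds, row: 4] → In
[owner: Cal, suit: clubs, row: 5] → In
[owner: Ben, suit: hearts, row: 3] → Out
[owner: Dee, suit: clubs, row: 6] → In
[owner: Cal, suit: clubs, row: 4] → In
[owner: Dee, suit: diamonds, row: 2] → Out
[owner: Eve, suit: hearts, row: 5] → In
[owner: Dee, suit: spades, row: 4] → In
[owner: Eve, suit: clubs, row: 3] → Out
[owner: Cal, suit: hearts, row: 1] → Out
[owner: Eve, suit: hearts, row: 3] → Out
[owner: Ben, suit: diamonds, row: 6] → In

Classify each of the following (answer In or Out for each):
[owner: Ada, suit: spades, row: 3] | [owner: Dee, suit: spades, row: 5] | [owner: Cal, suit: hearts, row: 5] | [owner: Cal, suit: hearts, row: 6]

Out, In, In, In

The rule appears to be: row ≥ 4.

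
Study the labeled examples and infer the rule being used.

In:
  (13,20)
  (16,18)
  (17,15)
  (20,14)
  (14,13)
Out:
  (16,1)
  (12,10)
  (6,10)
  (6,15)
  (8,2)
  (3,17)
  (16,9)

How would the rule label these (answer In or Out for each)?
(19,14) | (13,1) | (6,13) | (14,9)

In, Out, Out, Out

The classifier is using: sum ≥ 27.
(19,14) — 19+14 = 33, hence In. (13,1) — 13+1 = 14, hence Out. (6,13) — 6+13 = 19, hence Out. (14,9) — 14+9 = 23, hence Out.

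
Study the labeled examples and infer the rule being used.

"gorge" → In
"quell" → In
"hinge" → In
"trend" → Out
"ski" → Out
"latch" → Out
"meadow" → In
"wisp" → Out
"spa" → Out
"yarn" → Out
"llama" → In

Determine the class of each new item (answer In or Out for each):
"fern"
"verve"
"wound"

Out, In, In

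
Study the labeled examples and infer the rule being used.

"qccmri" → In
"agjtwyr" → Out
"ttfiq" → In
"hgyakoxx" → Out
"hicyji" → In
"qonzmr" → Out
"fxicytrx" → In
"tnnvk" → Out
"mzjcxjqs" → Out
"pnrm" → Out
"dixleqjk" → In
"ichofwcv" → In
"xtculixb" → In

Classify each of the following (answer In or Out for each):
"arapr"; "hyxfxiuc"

A rule that fits every label: contains 'i' — true of each 'In' example, false of each 'Out' one.

Out, In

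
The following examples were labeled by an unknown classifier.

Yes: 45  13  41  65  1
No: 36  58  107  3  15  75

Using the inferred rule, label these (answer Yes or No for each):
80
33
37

All 'Yes' examples share one property — ≡ 1 (mod 4) — and every 'No' example lacks it.

No, Yes, Yes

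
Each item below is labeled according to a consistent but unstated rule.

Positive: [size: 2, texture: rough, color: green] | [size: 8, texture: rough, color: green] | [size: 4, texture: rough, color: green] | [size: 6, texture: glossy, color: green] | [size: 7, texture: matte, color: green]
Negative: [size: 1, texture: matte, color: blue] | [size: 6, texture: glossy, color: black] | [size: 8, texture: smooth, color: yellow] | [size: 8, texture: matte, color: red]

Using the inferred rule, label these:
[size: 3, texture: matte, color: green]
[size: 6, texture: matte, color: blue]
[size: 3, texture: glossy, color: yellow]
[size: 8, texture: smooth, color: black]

All 'Positive' examples share one property — color is green — and every 'Negative' example lacks it.
[size: 3, texture: matte, color: green] → color is green → Positive.
[size: 6, texture: matte, color: blue] → color is blue → Negative.
[size: 3, texture: glossy, color: yellow] → color is yellow → Negative.
[size: 8, texture: smooth, color: black] → color is black → Negative.

Positive, Negative, Negative, Negative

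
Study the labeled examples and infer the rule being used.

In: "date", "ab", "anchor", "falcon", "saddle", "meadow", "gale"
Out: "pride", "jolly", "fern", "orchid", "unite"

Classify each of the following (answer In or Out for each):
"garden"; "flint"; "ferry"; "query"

In, Out, Out, Out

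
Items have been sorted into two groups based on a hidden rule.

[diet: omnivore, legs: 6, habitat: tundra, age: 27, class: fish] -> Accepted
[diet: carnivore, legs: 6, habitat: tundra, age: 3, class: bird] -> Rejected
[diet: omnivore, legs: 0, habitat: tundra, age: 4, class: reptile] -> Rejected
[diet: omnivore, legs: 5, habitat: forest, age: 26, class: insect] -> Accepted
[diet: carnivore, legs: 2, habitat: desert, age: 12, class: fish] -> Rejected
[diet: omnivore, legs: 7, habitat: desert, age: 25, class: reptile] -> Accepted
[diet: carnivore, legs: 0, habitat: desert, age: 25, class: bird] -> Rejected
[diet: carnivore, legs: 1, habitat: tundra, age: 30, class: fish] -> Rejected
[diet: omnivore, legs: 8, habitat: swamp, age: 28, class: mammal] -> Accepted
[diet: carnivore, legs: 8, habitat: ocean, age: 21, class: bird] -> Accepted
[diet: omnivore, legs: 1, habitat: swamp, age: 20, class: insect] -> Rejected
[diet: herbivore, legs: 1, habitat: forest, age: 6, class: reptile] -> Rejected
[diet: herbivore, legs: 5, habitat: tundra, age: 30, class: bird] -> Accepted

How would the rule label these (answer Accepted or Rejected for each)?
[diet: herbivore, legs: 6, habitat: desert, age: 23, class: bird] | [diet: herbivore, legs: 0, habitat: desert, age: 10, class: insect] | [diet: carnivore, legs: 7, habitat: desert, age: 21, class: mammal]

Accepted, Rejected, Accepted

One predicate separates the groups cleanly: age ≥ 4 AND legs ≥ 5.
[diet: herbivore, legs: 6, habitat: desert, age: 23, class: bird]: Accepted (age = 23, legs = 6). [diet: herbivore, legs: 0, habitat: desert, age: 10, class: insect]: Rejected (age = 10, legs = 0). [diet: carnivore, legs: 7, habitat: desert, age: 21, class: mammal]: Accepted (age = 21, legs = 7).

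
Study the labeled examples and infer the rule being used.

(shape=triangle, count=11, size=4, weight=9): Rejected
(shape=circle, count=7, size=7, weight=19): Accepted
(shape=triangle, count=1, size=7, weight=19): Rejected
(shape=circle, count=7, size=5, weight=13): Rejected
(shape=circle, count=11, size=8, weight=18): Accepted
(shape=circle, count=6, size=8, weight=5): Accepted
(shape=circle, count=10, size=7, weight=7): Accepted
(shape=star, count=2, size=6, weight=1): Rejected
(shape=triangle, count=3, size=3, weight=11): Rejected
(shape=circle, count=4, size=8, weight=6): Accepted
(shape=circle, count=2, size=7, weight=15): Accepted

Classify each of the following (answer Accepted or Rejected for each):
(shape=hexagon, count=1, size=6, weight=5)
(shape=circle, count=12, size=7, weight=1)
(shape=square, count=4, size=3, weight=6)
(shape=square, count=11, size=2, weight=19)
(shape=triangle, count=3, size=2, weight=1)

Rejected, Accepted, Rejected, Rejected, Rejected

The simplest hypothesis consistent with all the labels is: shape is circle AND size ≥ 6.
(shape=hexagon, count=1, size=6, weight=5) — shape is hexagon, size = 6, hence Rejected.
(shape=circle, count=12, size=7, weight=1) — shape is circle, size = 7, hence Accepted.
(shape=square, count=4, size=3, weight=6) — shape is square, size = 3, hence Rejected.
(shape=square, count=11, size=2, weight=19) — shape is square, size = 2, hence Rejected.
(shape=triangle, count=3, size=2, weight=1) — shape is triangle, size = 2, hence Rejected.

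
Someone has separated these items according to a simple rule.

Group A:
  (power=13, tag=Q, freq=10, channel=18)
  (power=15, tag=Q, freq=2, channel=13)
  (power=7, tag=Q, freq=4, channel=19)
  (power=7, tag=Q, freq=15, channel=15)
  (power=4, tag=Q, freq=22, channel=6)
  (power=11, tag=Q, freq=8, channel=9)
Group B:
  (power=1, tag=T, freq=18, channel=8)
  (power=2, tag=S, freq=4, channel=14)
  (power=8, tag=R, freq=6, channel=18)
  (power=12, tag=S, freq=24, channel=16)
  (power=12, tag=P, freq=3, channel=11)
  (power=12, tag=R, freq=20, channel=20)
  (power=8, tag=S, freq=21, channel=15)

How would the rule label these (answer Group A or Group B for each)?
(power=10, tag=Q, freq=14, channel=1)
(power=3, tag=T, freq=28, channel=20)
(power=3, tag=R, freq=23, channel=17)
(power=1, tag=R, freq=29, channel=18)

Group A, Group B, Group B, Group B

The classifier is using: tag is Q.
Group A: (power=10, tag=Q, freq=14, channel=1), since tag is Q.
Group B: (power=3, tag=T, freq=28, channel=20), since tag is T.
Group B: (power=3, tag=R, freq=23, channel=17), since tag is R.
Group B: (power=1, tag=R, freq=29, channel=18), since tag is R.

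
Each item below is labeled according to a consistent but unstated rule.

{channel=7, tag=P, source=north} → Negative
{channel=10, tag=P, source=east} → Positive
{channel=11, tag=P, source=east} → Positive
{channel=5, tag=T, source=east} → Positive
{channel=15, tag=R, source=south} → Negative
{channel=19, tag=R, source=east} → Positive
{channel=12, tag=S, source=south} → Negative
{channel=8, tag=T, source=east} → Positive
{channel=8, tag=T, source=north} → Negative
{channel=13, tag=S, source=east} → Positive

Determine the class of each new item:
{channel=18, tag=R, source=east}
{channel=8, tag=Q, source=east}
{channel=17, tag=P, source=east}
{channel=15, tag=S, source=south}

Rule: source is east. This holds for each 'Positive' example and fails for each 'Negative' one.

Positive, Positive, Positive, Negative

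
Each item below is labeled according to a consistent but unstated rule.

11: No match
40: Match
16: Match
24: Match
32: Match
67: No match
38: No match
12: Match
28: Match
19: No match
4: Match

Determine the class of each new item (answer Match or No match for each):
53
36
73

Comparing the two groups points to one rule — multiple of 4.
53: No match (53 = 4·13 + 1).
36: Match (36 = 4·9).
73: No match (73 = 4·18 + 1).

No match, Match, No match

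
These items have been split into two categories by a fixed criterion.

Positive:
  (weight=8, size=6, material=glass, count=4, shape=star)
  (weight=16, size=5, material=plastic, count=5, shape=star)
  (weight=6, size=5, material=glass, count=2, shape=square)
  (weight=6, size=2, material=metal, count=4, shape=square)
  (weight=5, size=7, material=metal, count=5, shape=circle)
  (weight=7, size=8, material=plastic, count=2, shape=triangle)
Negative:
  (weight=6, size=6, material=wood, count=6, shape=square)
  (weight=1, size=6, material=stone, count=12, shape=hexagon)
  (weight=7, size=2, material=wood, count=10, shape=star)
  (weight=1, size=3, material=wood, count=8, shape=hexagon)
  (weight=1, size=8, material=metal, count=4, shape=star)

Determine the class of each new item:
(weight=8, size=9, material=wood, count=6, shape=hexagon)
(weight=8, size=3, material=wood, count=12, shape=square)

Negative, Negative

One predicate separates the groups cleanly: count ≤ 5 AND weight ≥ 5.
(weight=8, size=9, material=wood, count=6, shape=hexagon) → count = 6, weight = 8 → Negative.
(weight=8, size=3, material=wood, count=12, shape=square) → count = 12, weight = 8 → Negative.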